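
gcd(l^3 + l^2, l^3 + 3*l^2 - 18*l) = l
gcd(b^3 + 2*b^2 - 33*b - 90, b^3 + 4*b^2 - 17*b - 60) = b^2 + 8*b + 15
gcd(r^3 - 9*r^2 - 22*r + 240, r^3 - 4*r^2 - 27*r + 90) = r^2 - r - 30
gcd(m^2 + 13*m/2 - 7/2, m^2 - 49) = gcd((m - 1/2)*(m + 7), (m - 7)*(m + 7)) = m + 7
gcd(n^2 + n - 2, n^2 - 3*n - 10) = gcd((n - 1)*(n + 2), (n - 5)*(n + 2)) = n + 2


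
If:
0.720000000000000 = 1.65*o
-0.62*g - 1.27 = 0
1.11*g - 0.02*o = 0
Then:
No Solution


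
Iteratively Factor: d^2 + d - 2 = (d + 2)*(d - 1)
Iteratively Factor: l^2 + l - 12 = (l - 3)*(l + 4)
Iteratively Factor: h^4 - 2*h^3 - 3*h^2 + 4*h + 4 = (h - 2)*(h^3 - 3*h - 2) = (h - 2)^2*(h^2 + 2*h + 1) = (h - 2)^2*(h + 1)*(h + 1)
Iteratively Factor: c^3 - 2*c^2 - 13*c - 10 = (c - 5)*(c^2 + 3*c + 2) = (c - 5)*(c + 2)*(c + 1)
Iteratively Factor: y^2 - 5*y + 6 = (y - 3)*(y - 2)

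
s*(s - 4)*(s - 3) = s^3 - 7*s^2 + 12*s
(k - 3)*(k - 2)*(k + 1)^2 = k^4 - 3*k^3 - 3*k^2 + 7*k + 6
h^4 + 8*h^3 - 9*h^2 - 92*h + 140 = (h - 2)^2*(h + 5)*(h + 7)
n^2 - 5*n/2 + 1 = (n - 2)*(n - 1/2)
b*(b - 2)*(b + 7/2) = b^3 + 3*b^2/2 - 7*b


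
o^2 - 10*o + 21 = (o - 7)*(o - 3)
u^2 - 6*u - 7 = (u - 7)*(u + 1)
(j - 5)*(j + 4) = j^2 - j - 20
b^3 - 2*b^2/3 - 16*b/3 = b*(b - 8/3)*(b + 2)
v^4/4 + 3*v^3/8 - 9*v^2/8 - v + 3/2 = (v/4 + 1/2)*(v - 3/2)*(v - 1)*(v + 2)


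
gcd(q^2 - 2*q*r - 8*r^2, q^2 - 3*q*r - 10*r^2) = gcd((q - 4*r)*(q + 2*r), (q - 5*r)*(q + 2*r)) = q + 2*r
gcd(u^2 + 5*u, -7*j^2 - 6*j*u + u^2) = 1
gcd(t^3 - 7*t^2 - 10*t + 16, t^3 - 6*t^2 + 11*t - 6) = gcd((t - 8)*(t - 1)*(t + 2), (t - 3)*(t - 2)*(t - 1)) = t - 1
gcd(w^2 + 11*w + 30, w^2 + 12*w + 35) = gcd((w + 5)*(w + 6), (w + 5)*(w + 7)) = w + 5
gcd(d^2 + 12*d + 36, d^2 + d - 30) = d + 6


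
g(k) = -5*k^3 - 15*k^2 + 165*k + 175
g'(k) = -15*k^2 - 30*k + 165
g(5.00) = 0.00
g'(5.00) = -360.00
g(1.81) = 394.86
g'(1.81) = 61.56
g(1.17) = 339.51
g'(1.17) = 109.37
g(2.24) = 413.14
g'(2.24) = 22.54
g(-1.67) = -119.10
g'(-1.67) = 173.27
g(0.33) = 227.64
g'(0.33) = 153.47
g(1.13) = 335.08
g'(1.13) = 111.95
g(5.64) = -268.57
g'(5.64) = -481.34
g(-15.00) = 11200.00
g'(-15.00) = -2760.00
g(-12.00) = 4675.00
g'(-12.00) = -1635.00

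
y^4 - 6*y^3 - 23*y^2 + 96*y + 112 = (y - 7)*(y - 4)*(y + 1)*(y + 4)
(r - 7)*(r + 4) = r^2 - 3*r - 28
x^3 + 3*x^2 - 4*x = x*(x - 1)*(x + 4)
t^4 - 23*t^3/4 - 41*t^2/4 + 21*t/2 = t*(t - 7)*(t - 3/4)*(t + 2)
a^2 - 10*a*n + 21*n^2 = (a - 7*n)*(a - 3*n)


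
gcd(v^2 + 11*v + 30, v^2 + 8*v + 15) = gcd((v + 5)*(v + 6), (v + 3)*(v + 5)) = v + 5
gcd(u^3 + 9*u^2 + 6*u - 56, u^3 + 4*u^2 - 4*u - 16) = u^2 + 2*u - 8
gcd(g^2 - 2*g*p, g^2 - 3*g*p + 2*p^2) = -g + 2*p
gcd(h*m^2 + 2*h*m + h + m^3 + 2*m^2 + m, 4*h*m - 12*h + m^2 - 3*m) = 1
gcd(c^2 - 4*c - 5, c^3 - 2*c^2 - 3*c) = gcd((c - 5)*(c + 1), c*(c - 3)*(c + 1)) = c + 1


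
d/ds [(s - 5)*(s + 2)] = 2*s - 3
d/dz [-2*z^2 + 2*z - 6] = 2 - 4*z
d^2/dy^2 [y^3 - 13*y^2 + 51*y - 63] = 6*y - 26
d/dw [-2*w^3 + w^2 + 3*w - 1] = -6*w^2 + 2*w + 3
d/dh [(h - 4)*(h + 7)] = 2*h + 3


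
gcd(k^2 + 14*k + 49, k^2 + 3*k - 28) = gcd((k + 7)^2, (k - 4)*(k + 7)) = k + 7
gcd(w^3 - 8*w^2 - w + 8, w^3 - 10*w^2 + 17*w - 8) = w^2 - 9*w + 8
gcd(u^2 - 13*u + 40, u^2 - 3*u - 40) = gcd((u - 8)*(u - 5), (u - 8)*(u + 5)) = u - 8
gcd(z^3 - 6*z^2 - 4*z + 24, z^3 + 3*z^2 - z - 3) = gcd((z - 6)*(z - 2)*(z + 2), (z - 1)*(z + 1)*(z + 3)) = 1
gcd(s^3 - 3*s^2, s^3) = s^2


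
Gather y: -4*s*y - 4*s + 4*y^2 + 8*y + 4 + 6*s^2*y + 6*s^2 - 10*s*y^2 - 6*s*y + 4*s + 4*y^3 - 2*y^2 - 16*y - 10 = 6*s^2 + 4*y^3 + y^2*(2 - 10*s) + y*(6*s^2 - 10*s - 8) - 6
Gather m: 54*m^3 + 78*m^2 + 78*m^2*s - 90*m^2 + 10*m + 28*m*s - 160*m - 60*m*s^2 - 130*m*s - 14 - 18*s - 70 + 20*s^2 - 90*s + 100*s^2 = 54*m^3 + m^2*(78*s - 12) + m*(-60*s^2 - 102*s - 150) + 120*s^2 - 108*s - 84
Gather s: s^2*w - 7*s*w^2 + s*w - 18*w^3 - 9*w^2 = s^2*w + s*(-7*w^2 + w) - 18*w^3 - 9*w^2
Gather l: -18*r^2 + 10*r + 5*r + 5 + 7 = -18*r^2 + 15*r + 12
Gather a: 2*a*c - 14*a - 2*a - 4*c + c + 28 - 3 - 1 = a*(2*c - 16) - 3*c + 24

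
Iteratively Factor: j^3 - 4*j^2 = (j)*(j^2 - 4*j) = j^2*(j - 4)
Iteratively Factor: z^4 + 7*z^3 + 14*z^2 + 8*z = (z + 4)*(z^3 + 3*z^2 + 2*z) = (z + 1)*(z + 4)*(z^2 + 2*z) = z*(z + 1)*(z + 4)*(z + 2)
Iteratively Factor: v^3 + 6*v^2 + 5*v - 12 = (v + 3)*(v^2 + 3*v - 4) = (v - 1)*(v + 3)*(v + 4)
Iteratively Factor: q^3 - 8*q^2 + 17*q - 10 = (q - 2)*(q^2 - 6*q + 5) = (q - 2)*(q - 1)*(q - 5)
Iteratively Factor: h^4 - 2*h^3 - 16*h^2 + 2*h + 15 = (h + 1)*(h^3 - 3*h^2 - 13*h + 15) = (h - 1)*(h + 1)*(h^2 - 2*h - 15) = (h - 1)*(h + 1)*(h + 3)*(h - 5)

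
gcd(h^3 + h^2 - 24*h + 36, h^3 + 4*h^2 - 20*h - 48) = h + 6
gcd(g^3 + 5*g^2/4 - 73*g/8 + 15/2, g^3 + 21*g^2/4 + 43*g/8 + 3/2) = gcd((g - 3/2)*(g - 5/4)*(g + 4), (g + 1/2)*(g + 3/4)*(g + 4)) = g + 4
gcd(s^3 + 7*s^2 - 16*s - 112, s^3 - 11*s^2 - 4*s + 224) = s + 4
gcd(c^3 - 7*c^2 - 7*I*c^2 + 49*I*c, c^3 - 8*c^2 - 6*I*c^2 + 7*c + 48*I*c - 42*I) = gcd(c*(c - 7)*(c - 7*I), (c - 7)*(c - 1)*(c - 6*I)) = c - 7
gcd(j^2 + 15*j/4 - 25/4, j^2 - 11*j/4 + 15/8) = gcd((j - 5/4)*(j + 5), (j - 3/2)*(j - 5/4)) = j - 5/4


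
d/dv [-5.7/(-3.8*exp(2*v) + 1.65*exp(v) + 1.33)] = (9.405 - 43.32*exp(v))*exp(v)/(-3.8*exp(2*v) + 1.65*exp(v) + 1.33)^2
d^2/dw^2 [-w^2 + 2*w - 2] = -2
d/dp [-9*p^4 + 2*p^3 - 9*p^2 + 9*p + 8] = -36*p^3 + 6*p^2 - 18*p + 9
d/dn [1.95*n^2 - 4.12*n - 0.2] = 3.9*n - 4.12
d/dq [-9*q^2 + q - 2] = 1 - 18*q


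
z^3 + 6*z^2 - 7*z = z*(z - 1)*(z + 7)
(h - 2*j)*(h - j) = h^2 - 3*h*j + 2*j^2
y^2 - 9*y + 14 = (y - 7)*(y - 2)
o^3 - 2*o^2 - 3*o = o*(o - 3)*(o + 1)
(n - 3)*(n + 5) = n^2 + 2*n - 15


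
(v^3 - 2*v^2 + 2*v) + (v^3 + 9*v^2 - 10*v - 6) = 2*v^3 + 7*v^2 - 8*v - 6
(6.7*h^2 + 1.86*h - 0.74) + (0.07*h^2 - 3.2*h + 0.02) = 6.77*h^2 - 1.34*h - 0.72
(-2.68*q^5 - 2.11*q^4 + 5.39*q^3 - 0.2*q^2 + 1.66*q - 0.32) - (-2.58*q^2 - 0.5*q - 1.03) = -2.68*q^5 - 2.11*q^4 + 5.39*q^3 + 2.38*q^2 + 2.16*q + 0.71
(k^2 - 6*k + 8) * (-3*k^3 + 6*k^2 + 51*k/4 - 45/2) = -3*k^5 + 24*k^4 - 189*k^3/4 - 51*k^2 + 237*k - 180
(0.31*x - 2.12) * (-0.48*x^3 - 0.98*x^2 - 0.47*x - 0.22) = -0.1488*x^4 + 0.7138*x^3 + 1.9319*x^2 + 0.9282*x + 0.4664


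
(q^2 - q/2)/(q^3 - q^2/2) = 1/q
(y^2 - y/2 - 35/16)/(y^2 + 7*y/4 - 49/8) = (4*y + 5)/(2*(2*y + 7))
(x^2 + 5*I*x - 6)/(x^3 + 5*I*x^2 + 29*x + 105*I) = (x + 2*I)/(x^2 + 2*I*x + 35)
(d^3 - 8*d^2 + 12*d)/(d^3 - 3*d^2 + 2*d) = (d - 6)/(d - 1)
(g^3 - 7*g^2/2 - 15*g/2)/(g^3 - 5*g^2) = (g + 3/2)/g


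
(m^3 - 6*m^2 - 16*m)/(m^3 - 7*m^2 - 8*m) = (m + 2)/(m + 1)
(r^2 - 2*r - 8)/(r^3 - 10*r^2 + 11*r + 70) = (r - 4)/(r^2 - 12*r + 35)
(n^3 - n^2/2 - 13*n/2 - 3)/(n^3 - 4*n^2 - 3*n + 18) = (n + 1/2)/(n - 3)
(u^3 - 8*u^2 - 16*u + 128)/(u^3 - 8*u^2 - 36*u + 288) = (u^2 - 16)/(u^2 - 36)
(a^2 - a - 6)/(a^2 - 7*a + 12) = (a + 2)/(a - 4)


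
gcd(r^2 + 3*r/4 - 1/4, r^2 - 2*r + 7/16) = r - 1/4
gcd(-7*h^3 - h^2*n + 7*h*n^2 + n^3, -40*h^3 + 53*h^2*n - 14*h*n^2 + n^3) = h - n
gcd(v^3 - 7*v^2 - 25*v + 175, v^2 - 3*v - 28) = v - 7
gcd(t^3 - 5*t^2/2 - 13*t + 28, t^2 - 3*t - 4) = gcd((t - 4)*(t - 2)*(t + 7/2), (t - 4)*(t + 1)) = t - 4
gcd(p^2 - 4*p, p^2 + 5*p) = p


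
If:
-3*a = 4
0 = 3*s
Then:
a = -4/3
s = 0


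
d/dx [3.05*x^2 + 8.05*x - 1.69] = 6.1*x + 8.05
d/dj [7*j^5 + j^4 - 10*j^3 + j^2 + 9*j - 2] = 35*j^4 + 4*j^3 - 30*j^2 + 2*j + 9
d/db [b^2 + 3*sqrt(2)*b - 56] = 2*b + 3*sqrt(2)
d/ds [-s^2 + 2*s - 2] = 2 - 2*s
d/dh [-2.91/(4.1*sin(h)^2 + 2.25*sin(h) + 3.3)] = (23.862*sin(h) + 6.5475)*cos(h)/(4.1*sin(h)^2 + 2.25*sin(h) + 3.3)^2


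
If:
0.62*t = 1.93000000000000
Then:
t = 3.11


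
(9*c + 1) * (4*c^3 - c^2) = 36*c^4 - 5*c^3 - c^2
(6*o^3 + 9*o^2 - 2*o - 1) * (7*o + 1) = 42*o^4 + 69*o^3 - 5*o^2 - 9*o - 1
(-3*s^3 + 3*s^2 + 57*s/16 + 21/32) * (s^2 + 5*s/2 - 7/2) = -3*s^5 - 9*s^4/2 + 345*s^3/16 - 15*s^2/16 - 693*s/64 - 147/64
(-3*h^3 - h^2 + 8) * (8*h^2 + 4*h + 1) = -24*h^5 - 20*h^4 - 7*h^3 + 63*h^2 + 32*h + 8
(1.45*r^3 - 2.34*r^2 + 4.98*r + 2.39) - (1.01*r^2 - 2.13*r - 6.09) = 1.45*r^3 - 3.35*r^2 + 7.11*r + 8.48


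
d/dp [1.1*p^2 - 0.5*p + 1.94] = 2.2*p - 0.5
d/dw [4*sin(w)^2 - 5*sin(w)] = (8*sin(w) - 5)*cos(w)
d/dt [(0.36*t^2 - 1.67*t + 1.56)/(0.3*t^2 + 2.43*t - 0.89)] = (1.3758*t^2 - 1.5768*t - 2.3045)/(0.09*t^4 + 1.458*t^3 + 5.3709*t^2 - 4.3254*t + 0.7921)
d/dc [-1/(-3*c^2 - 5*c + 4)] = (-6*c - 5)/(3*c^2 + 5*c - 4)^2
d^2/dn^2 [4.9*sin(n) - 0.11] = -4.9*sin(n)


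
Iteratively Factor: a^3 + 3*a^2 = (a)*(a^2 + 3*a) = a^2*(a + 3)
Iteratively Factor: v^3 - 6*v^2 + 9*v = (v)*(v^2 - 6*v + 9) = v*(v - 3)*(v - 3)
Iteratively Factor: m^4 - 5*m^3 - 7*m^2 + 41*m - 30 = (m + 3)*(m^3 - 8*m^2 + 17*m - 10) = (m - 5)*(m + 3)*(m^2 - 3*m + 2) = (m - 5)*(m - 1)*(m + 3)*(m - 2)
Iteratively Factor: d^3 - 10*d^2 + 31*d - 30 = (d - 2)*(d^2 - 8*d + 15) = (d - 5)*(d - 2)*(d - 3)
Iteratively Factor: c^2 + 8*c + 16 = (c + 4)*(c + 4)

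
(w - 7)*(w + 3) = w^2 - 4*w - 21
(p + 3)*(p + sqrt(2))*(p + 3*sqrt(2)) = p^3 + 3*p^2 + 4*sqrt(2)*p^2 + 6*p + 12*sqrt(2)*p + 18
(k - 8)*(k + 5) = k^2 - 3*k - 40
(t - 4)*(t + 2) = t^2 - 2*t - 8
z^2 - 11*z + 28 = (z - 7)*(z - 4)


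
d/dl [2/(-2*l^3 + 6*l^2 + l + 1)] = 2*(6*l^2 - 12*l - 1)/(-2*l^3 + 6*l^2 + l + 1)^2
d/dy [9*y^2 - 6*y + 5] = 18*y - 6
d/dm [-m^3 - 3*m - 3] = -3*m^2 - 3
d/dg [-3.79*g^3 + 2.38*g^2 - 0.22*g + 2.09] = -11.37*g^2 + 4.76*g - 0.22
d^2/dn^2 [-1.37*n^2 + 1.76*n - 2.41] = -2.74000000000000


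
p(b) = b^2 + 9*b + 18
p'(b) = 2*b + 9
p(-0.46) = 14.07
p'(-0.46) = 8.08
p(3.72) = 65.32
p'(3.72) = 16.44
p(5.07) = 89.33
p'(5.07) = 19.14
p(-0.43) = 14.31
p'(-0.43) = 8.14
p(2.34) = 44.54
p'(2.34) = 13.68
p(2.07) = 40.91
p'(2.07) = 13.14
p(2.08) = 41.05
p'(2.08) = 13.16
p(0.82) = 26.05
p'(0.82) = 10.64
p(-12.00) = 54.00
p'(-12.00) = -15.00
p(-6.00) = 0.00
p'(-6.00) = -3.00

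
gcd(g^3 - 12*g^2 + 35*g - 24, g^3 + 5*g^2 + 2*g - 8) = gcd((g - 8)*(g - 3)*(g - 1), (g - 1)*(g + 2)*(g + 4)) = g - 1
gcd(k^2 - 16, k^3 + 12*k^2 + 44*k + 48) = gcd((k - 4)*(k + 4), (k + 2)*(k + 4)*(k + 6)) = k + 4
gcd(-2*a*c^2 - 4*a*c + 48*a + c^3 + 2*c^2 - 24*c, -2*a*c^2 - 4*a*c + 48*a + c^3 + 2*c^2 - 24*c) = 2*a*c^2 + 4*a*c - 48*a - c^3 - 2*c^2 + 24*c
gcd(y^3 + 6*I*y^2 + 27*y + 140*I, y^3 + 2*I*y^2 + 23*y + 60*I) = y^2 - I*y + 20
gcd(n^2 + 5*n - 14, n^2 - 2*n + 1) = 1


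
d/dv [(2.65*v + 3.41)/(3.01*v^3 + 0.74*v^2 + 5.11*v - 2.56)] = (7.9765*v^3 + 1.961*v^2 + 13.5415*v - (2.65*v + 3.41)*(9.03*v^2 + 1.48*v + 5.11) - 6.784)/(3.01*v^3 + 0.74*v^2 + 5.11*v - 2.56)^2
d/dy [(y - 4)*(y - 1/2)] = 2*y - 9/2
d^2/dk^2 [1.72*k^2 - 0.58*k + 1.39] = 3.44000000000000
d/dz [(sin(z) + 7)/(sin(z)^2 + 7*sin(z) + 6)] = (-14*sin(z) + cos(z)^2 - 44)*cos(z)/(sin(z)^2 + 7*sin(z) + 6)^2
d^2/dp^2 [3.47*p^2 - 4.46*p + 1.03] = 6.94000000000000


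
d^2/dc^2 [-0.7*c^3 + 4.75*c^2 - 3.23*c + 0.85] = 9.5 - 4.2*c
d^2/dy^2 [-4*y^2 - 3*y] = -8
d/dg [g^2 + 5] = 2*g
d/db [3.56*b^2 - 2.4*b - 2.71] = 7.12*b - 2.4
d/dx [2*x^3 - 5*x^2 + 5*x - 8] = 6*x^2 - 10*x + 5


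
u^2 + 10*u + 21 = (u + 3)*(u + 7)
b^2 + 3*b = b*(b + 3)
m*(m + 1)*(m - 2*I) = m^3 + m^2 - 2*I*m^2 - 2*I*m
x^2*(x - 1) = x^3 - x^2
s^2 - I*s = s*(s - I)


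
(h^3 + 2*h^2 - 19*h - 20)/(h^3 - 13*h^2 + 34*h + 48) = (h^2 + h - 20)/(h^2 - 14*h + 48)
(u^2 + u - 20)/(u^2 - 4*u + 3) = (u^2 + u - 20)/(u^2 - 4*u + 3)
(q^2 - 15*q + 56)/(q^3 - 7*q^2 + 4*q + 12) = (q^2 - 15*q + 56)/(q^3 - 7*q^2 + 4*q + 12)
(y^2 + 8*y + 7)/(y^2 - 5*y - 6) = (y + 7)/(y - 6)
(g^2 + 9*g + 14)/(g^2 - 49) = (g + 2)/(g - 7)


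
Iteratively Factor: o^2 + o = (o + 1)*(o)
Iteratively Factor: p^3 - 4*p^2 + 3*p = (p - 3)*(p^2 - p) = p*(p - 3)*(p - 1)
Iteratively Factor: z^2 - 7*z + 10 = (z - 2)*(z - 5)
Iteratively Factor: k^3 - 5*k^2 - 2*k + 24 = (k + 2)*(k^2 - 7*k + 12) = (k - 3)*(k + 2)*(k - 4)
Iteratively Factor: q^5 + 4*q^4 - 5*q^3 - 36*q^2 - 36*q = (q + 3)*(q^4 + q^3 - 8*q^2 - 12*q) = q*(q + 3)*(q^3 + q^2 - 8*q - 12) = q*(q + 2)*(q + 3)*(q^2 - q - 6) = q*(q - 3)*(q + 2)*(q + 3)*(q + 2)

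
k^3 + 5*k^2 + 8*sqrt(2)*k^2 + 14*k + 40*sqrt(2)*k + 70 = (k + 5)*(k + sqrt(2))*(k + 7*sqrt(2))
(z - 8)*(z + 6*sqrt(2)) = z^2 - 8*z + 6*sqrt(2)*z - 48*sqrt(2)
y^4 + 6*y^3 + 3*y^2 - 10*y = y*(y - 1)*(y + 2)*(y + 5)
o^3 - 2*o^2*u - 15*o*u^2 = o*(o - 5*u)*(o + 3*u)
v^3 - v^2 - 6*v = v*(v - 3)*(v + 2)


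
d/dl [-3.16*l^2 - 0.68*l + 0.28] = -6.32*l - 0.68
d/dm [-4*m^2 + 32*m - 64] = 32 - 8*m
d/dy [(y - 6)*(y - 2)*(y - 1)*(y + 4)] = 4*y^3 - 15*y^2 - 32*y + 68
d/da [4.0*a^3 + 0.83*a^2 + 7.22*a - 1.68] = 12.0*a^2 + 1.66*a + 7.22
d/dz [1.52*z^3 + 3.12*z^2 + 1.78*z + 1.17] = 4.56*z^2 + 6.24*z + 1.78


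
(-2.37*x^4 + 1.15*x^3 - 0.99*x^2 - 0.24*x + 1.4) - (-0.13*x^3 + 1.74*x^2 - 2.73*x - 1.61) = -2.37*x^4 + 1.28*x^3 - 2.73*x^2 + 2.49*x + 3.01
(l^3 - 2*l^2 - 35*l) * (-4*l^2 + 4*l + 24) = -4*l^5 + 12*l^4 + 156*l^3 - 188*l^2 - 840*l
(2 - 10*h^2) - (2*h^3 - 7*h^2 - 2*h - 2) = -2*h^3 - 3*h^2 + 2*h + 4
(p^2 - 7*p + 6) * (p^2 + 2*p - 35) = p^4 - 5*p^3 - 43*p^2 + 257*p - 210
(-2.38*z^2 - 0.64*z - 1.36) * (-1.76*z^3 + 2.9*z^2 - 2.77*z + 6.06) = 4.1888*z^5 - 5.7756*z^4 + 7.1302*z^3 - 16.594*z^2 - 0.111199999999999*z - 8.2416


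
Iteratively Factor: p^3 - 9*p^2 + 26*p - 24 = (p - 2)*(p^2 - 7*p + 12) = (p - 3)*(p - 2)*(p - 4)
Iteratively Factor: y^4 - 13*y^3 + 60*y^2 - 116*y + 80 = (y - 2)*(y^3 - 11*y^2 + 38*y - 40) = (y - 5)*(y - 2)*(y^2 - 6*y + 8) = (y - 5)*(y - 2)^2*(y - 4)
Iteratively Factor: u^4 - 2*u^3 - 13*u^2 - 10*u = (u - 5)*(u^3 + 3*u^2 + 2*u) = u*(u - 5)*(u^2 + 3*u + 2) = u*(u - 5)*(u + 1)*(u + 2)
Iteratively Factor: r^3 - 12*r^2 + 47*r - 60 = (r - 5)*(r^2 - 7*r + 12) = (r - 5)*(r - 4)*(r - 3)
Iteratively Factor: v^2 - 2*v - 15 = (v + 3)*(v - 5)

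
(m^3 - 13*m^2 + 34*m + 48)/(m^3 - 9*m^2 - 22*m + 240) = (m + 1)/(m + 5)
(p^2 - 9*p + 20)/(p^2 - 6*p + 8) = (p - 5)/(p - 2)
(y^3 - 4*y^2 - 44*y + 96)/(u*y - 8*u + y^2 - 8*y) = (y^2 + 4*y - 12)/(u + y)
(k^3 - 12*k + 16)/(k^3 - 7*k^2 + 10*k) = (k^2 + 2*k - 8)/(k*(k - 5))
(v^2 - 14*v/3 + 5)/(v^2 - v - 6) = (v - 5/3)/(v + 2)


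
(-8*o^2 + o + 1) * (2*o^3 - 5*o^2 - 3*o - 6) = -16*o^5 + 42*o^4 + 21*o^3 + 40*o^2 - 9*o - 6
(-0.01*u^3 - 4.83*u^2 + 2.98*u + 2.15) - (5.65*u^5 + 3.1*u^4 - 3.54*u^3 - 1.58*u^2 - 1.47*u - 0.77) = -5.65*u^5 - 3.1*u^4 + 3.53*u^3 - 3.25*u^2 + 4.45*u + 2.92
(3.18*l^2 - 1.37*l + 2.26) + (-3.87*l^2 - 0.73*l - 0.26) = -0.69*l^2 - 2.1*l + 2.0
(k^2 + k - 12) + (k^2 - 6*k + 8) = 2*k^2 - 5*k - 4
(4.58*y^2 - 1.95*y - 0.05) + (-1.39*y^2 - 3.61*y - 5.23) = 3.19*y^2 - 5.56*y - 5.28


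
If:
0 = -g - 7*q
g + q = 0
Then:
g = 0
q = 0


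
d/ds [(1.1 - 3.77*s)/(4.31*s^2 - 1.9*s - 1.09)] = (16.2487*s^2 - 9.482*s + 6.1993)/(18.5761*s^4 - 16.378*s^3 - 5.7858*s^2 + 4.142*s + 1.1881)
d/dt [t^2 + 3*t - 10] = 2*t + 3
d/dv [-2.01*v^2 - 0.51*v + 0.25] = -4.02*v - 0.51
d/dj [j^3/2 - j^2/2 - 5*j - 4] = 3*j^2/2 - j - 5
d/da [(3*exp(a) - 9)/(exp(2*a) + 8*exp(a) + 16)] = 3*(10 - exp(a))*exp(a)/(exp(3*a) + 12*exp(2*a) + 48*exp(a) + 64)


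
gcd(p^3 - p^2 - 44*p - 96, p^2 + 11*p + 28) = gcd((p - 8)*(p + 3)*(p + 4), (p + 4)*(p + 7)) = p + 4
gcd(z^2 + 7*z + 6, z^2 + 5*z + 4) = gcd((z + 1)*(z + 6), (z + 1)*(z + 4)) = z + 1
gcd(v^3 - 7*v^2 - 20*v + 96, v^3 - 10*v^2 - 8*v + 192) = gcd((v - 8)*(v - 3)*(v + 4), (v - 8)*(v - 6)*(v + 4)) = v^2 - 4*v - 32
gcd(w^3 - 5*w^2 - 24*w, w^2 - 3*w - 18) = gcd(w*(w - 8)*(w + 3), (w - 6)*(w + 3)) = w + 3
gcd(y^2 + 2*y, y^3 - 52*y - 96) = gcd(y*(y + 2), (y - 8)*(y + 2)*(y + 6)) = y + 2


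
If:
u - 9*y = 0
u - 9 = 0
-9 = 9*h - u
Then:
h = 0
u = 9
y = 1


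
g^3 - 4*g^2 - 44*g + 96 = (g - 8)*(g - 2)*(g + 6)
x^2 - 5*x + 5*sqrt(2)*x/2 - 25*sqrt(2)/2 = (x - 5)*(x + 5*sqrt(2)/2)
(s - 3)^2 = s^2 - 6*s + 9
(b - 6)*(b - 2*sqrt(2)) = b^2 - 6*b - 2*sqrt(2)*b + 12*sqrt(2)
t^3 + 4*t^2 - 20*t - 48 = (t - 4)*(t + 2)*(t + 6)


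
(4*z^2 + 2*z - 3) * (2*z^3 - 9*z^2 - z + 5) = 8*z^5 - 32*z^4 - 28*z^3 + 45*z^2 + 13*z - 15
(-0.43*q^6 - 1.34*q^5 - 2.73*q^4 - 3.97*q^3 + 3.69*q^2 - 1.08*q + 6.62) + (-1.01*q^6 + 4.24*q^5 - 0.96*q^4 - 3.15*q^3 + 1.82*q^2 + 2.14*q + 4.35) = -1.44*q^6 + 2.9*q^5 - 3.69*q^4 - 7.12*q^3 + 5.51*q^2 + 1.06*q + 10.97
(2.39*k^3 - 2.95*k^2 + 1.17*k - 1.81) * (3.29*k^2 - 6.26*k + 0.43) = 7.8631*k^5 - 24.6669*k^4 + 23.344*k^3 - 14.5476*k^2 + 11.8337*k - 0.7783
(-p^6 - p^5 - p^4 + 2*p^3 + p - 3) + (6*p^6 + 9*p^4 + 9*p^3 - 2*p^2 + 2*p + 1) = 5*p^6 - p^5 + 8*p^4 + 11*p^3 - 2*p^2 + 3*p - 2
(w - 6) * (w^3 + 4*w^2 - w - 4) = w^4 - 2*w^3 - 25*w^2 + 2*w + 24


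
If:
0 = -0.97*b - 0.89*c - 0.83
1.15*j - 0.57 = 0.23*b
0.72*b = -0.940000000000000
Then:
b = -1.31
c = 0.49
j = 0.23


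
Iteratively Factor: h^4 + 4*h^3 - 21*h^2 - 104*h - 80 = (h - 5)*(h^3 + 9*h^2 + 24*h + 16) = (h - 5)*(h + 4)*(h^2 + 5*h + 4) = (h - 5)*(h + 4)^2*(h + 1)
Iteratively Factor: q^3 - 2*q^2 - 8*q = (q)*(q^2 - 2*q - 8) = q*(q + 2)*(q - 4)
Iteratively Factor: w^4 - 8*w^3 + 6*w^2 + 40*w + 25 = (w + 1)*(w^3 - 9*w^2 + 15*w + 25) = (w - 5)*(w + 1)*(w^2 - 4*w - 5) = (w - 5)^2*(w + 1)*(w + 1)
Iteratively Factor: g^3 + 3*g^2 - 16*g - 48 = (g + 3)*(g^2 - 16) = (g + 3)*(g + 4)*(g - 4)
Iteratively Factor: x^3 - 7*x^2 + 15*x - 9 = (x - 3)*(x^2 - 4*x + 3) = (x - 3)*(x - 1)*(x - 3)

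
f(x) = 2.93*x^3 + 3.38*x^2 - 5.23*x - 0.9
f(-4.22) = -138.83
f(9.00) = 2361.78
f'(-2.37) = 28.12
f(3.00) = 92.94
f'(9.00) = 767.60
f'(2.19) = 51.73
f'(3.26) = 110.22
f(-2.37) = -8.52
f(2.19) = 34.63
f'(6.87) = 456.07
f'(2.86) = 86.00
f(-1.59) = 4.18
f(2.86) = 80.33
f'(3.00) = 94.16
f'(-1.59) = 6.24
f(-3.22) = -46.84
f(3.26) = 119.48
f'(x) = 8.79*x^2 + 6.76*x - 5.23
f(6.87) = 1072.73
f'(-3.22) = 64.14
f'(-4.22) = 122.78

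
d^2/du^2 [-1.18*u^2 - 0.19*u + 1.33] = -2.36000000000000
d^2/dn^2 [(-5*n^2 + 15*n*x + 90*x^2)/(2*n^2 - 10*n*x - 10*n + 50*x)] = 5*((-2*n + 5*x + 5)^2*(-n^2 + 3*n*x + 18*x^2) - (n^2 - 5*n*x - 5*n + 25*x)^2 + (n^2 - 5*n*x - 5*n + 25*x)*(n^2 - 3*n*x - 18*x^2 - (2*n - 3*x)*(-2*n + 5*x + 5)))/(n^2 - 5*n*x - 5*n + 25*x)^3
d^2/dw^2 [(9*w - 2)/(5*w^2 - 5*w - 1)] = 10*((11 - 27*w)*(-5*w^2 + 5*w + 1) - 5*(2*w - 1)^2*(9*w - 2))/(-5*w^2 + 5*w + 1)^3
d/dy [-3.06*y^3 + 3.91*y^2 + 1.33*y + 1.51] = -9.18*y^2 + 7.82*y + 1.33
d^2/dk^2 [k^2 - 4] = 2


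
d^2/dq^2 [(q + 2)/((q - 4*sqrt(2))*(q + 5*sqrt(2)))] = 2*(q^3 + 6*q^2 + 6*sqrt(2)*q + 120*q + 40*sqrt(2) + 84)/(q^6 + 3*sqrt(2)*q^5 - 114*q^4 - 238*sqrt(2)*q^3 + 4560*q^2 + 4800*sqrt(2)*q - 64000)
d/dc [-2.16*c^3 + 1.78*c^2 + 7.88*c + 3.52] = -6.48*c^2 + 3.56*c + 7.88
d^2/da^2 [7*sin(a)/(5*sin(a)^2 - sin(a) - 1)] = 7*(-25*sin(a)^5 - 5*sin(a)^4 + 20*sin(a)^3 + sin(a)^2 + 29*sin(a) - 2)/(5*sin(a)^2 - sin(a) - 1)^3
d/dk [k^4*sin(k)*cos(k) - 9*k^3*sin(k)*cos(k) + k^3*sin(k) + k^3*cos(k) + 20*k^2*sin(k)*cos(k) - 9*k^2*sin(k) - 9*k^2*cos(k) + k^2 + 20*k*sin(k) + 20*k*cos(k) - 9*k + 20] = k^4*cos(2*k) + 2*k^3*sin(2*k) - 9*k^3*cos(2*k) + sqrt(2)*k^3*cos(k + pi/4) + 12*k^2*sin(k) - 27*k^2*sin(2*k)/2 - 6*k^2*cos(k) + 20*k^2*cos(2*k) - 38*k*sin(k) + 20*k*sin(2*k) + 2*k*cos(k) + 2*k + 20*sqrt(2)*sin(k + pi/4) - 9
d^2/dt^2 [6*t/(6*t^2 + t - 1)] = 12*(t*(12*t + 1)^2 - (18*t + 1)*(6*t^2 + t - 1))/(6*t^2 + t - 1)^3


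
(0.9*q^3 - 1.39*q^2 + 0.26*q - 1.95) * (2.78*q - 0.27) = 2.502*q^4 - 4.1072*q^3 + 1.0981*q^2 - 5.4912*q + 0.5265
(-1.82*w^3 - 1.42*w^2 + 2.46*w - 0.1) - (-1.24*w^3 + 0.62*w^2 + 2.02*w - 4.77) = -0.58*w^3 - 2.04*w^2 + 0.44*w + 4.67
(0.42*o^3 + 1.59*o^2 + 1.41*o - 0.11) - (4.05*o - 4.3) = 0.42*o^3 + 1.59*o^2 - 2.64*o + 4.19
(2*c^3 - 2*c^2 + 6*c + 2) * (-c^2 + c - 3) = -2*c^5 + 4*c^4 - 14*c^3 + 10*c^2 - 16*c - 6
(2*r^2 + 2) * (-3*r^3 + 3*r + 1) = -6*r^5 + 2*r^2 + 6*r + 2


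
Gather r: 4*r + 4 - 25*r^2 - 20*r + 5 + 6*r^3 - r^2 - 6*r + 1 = 6*r^3 - 26*r^2 - 22*r + 10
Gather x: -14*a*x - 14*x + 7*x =x*(-14*a - 7)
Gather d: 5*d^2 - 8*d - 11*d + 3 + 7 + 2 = 5*d^2 - 19*d + 12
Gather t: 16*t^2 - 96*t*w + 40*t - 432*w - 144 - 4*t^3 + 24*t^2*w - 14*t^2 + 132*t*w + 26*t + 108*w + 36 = -4*t^3 + t^2*(24*w + 2) + t*(36*w + 66) - 324*w - 108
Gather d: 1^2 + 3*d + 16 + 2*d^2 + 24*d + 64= 2*d^2 + 27*d + 81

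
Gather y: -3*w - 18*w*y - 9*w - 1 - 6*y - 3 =-12*w + y*(-18*w - 6) - 4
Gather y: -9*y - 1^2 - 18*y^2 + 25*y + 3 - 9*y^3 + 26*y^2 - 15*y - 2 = -9*y^3 + 8*y^2 + y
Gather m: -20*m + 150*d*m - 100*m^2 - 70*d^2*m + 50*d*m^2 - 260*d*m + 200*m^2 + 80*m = m^2*(50*d + 100) + m*(-70*d^2 - 110*d + 60)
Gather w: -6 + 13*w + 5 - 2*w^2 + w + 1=-2*w^2 + 14*w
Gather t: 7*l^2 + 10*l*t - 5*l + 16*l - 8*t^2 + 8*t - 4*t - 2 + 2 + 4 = 7*l^2 + 11*l - 8*t^2 + t*(10*l + 4) + 4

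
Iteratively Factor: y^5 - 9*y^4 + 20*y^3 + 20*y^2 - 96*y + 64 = (y - 2)*(y^4 - 7*y^3 + 6*y^2 + 32*y - 32) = (y - 4)*(y - 2)*(y^3 - 3*y^2 - 6*y + 8) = (y - 4)^2*(y - 2)*(y^2 + y - 2) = (y - 4)^2*(y - 2)*(y - 1)*(y + 2)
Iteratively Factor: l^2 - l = (l)*(l - 1)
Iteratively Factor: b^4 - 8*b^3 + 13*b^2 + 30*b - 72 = (b - 4)*(b^3 - 4*b^2 - 3*b + 18) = (b - 4)*(b - 3)*(b^2 - b - 6) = (b - 4)*(b - 3)^2*(b + 2)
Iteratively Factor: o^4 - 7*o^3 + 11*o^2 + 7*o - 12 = (o - 3)*(o^3 - 4*o^2 - o + 4) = (o - 3)*(o + 1)*(o^2 - 5*o + 4) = (o - 3)*(o - 1)*(o + 1)*(o - 4)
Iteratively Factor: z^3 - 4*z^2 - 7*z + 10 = (z - 1)*(z^2 - 3*z - 10) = (z - 1)*(z + 2)*(z - 5)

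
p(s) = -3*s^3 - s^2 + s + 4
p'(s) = -9*s^2 - 2*s + 1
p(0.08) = 4.07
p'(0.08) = 0.78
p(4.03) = -204.56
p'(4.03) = -153.23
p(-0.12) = 3.87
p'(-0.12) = 1.11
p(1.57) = -8.50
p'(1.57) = -24.32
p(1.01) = 0.90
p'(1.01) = -10.20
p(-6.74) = 870.38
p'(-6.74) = -394.37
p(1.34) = -3.67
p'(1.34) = -17.84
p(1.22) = -1.72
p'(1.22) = -14.84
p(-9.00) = 2101.00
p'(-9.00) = -710.00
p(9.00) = -2255.00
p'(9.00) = -746.00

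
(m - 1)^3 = m^3 - 3*m^2 + 3*m - 1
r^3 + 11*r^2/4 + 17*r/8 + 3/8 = (r + 1/4)*(r + 1)*(r + 3/2)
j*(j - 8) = j^2 - 8*j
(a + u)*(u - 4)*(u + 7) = a*u^2 + 3*a*u - 28*a + u^3 + 3*u^2 - 28*u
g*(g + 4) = g^2 + 4*g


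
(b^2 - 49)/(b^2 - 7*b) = (b + 7)/b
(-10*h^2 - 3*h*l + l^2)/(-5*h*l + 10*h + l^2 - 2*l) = (2*h + l)/(l - 2)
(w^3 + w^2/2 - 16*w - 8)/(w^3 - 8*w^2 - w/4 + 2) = 2*(w^2 - 16)/(2*w^2 - 17*w + 8)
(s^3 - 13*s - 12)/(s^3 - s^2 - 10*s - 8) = (s + 3)/(s + 2)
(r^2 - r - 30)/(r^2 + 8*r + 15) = (r - 6)/(r + 3)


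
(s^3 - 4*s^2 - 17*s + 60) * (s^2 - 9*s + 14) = s^5 - 13*s^4 + 33*s^3 + 157*s^2 - 778*s + 840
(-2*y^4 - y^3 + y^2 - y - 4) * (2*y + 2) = -4*y^5 - 6*y^4 - 10*y - 8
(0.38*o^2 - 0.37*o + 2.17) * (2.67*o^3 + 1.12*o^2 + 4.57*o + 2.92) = 1.0146*o^5 - 0.5623*o^4 + 7.1161*o^3 + 1.8491*o^2 + 8.8365*o + 6.3364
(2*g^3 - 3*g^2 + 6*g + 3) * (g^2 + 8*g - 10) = 2*g^5 + 13*g^4 - 38*g^3 + 81*g^2 - 36*g - 30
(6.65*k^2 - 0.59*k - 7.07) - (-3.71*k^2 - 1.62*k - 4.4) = 10.36*k^2 + 1.03*k - 2.67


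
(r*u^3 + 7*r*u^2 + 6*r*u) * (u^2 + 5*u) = r*u^5 + 12*r*u^4 + 41*r*u^3 + 30*r*u^2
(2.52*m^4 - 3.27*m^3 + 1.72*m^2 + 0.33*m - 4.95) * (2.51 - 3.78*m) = -9.5256*m^5 + 18.6858*m^4 - 14.7093*m^3 + 3.0698*m^2 + 19.5393*m - 12.4245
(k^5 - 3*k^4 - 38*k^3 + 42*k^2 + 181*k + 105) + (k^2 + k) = k^5 - 3*k^4 - 38*k^3 + 43*k^2 + 182*k + 105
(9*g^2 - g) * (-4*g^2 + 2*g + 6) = -36*g^4 + 22*g^3 + 52*g^2 - 6*g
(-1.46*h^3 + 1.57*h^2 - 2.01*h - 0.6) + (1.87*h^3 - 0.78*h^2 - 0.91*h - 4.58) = 0.41*h^3 + 0.79*h^2 - 2.92*h - 5.18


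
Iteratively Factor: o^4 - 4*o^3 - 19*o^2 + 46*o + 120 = (o - 4)*(o^3 - 19*o - 30) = (o - 5)*(o - 4)*(o^2 + 5*o + 6) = (o - 5)*(o - 4)*(o + 2)*(o + 3)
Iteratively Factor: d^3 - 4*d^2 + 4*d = (d - 2)*(d^2 - 2*d) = d*(d - 2)*(d - 2)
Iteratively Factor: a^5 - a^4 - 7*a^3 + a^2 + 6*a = (a)*(a^4 - a^3 - 7*a^2 + a + 6) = a*(a + 1)*(a^3 - 2*a^2 - 5*a + 6) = a*(a - 3)*(a + 1)*(a^2 + a - 2) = a*(a - 3)*(a + 1)*(a + 2)*(a - 1)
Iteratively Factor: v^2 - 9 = (v + 3)*(v - 3)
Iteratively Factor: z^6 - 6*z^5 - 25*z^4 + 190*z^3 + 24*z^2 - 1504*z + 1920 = (z - 5)*(z^5 - z^4 - 30*z^3 + 40*z^2 + 224*z - 384) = (z - 5)*(z + 4)*(z^4 - 5*z^3 - 10*z^2 + 80*z - 96) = (z - 5)*(z + 4)^2*(z^3 - 9*z^2 + 26*z - 24) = (z - 5)*(z - 4)*(z + 4)^2*(z^2 - 5*z + 6) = (z - 5)*(z - 4)*(z - 2)*(z + 4)^2*(z - 3)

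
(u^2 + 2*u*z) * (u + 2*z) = u^3 + 4*u^2*z + 4*u*z^2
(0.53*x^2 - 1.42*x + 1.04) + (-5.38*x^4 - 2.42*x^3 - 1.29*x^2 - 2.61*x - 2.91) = -5.38*x^4 - 2.42*x^3 - 0.76*x^2 - 4.03*x - 1.87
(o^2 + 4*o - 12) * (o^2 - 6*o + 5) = o^4 - 2*o^3 - 31*o^2 + 92*o - 60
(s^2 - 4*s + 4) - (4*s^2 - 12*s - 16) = -3*s^2 + 8*s + 20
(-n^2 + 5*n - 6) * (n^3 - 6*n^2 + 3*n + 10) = -n^5 + 11*n^4 - 39*n^3 + 41*n^2 + 32*n - 60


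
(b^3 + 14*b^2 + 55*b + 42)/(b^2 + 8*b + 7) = b + 6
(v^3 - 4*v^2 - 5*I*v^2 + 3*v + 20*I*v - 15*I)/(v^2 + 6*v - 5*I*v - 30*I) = (v^2 - 4*v + 3)/(v + 6)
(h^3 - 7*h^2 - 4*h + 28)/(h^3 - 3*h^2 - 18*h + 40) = (h^2 - 5*h - 14)/(h^2 - h - 20)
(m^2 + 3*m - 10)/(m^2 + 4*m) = (m^2 + 3*m - 10)/(m*(m + 4))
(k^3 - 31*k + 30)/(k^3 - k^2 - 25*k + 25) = (k + 6)/(k + 5)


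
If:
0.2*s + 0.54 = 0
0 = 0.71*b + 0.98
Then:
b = -1.38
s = -2.70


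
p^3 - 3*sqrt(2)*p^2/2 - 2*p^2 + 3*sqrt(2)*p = p*(p - 2)*(p - 3*sqrt(2)/2)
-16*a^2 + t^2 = (-4*a + t)*(4*a + t)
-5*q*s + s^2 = s*(-5*q + s)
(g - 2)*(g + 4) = g^2 + 2*g - 8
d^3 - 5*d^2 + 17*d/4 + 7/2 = (d - 7/2)*(d - 2)*(d + 1/2)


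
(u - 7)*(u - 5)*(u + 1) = u^3 - 11*u^2 + 23*u + 35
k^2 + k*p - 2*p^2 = (k - p)*(k + 2*p)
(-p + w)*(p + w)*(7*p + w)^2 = -49*p^4 - 14*p^3*w + 48*p^2*w^2 + 14*p*w^3 + w^4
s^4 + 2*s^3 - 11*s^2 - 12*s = s*(s - 3)*(s + 1)*(s + 4)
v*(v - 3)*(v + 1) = v^3 - 2*v^2 - 3*v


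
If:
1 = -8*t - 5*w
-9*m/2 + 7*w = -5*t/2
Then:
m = 29*w/24 - 5/72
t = -5*w/8 - 1/8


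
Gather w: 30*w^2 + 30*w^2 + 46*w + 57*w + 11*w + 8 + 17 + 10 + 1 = 60*w^2 + 114*w + 36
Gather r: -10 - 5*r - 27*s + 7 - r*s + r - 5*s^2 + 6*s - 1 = r*(-s - 4) - 5*s^2 - 21*s - 4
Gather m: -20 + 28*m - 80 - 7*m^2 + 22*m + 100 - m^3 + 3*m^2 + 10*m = -m^3 - 4*m^2 + 60*m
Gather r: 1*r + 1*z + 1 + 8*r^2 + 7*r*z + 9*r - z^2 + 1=8*r^2 + r*(7*z + 10) - z^2 + z + 2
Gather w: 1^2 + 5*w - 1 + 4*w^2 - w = 4*w^2 + 4*w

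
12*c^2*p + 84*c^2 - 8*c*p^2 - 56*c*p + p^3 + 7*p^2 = (-6*c + p)*(-2*c + p)*(p + 7)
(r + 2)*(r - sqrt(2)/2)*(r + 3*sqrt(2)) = r^3 + 2*r^2 + 5*sqrt(2)*r^2/2 - 3*r + 5*sqrt(2)*r - 6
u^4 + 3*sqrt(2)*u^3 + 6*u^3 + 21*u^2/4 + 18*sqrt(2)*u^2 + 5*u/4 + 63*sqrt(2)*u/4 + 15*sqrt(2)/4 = (u + 1/2)^2*(u + 5)*(u + 3*sqrt(2))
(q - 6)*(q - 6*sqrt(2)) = q^2 - 6*sqrt(2)*q - 6*q + 36*sqrt(2)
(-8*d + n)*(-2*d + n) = 16*d^2 - 10*d*n + n^2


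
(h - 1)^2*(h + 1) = h^3 - h^2 - h + 1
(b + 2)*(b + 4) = b^2 + 6*b + 8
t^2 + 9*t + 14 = (t + 2)*(t + 7)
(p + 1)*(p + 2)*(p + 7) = p^3 + 10*p^2 + 23*p + 14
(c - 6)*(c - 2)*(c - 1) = c^3 - 9*c^2 + 20*c - 12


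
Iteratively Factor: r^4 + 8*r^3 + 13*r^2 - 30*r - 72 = (r + 4)*(r^3 + 4*r^2 - 3*r - 18) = (r - 2)*(r + 4)*(r^2 + 6*r + 9) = (r - 2)*(r + 3)*(r + 4)*(r + 3)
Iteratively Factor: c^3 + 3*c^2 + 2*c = (c + 1)*(c^2 + 2*c) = (c + 1)*(c + 2)*(c)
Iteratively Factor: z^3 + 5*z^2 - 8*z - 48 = (z - 3)*(z^2 + 8*z + 16) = (z - 3)*(z + 4)*(z + 4)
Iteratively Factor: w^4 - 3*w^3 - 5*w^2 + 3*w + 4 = (w - 1)*(w^3 - 2*w^2 - 7*w - 4) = (w - 1)*(w + 1)*(w^2 - 3*w - 4) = (w - 1)*(w + 1)^2*(w - 4)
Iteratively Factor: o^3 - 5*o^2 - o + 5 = (o - 1)*(o^2 - 4*o - 5) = (o - 1)*(o + 1)*(o - 5)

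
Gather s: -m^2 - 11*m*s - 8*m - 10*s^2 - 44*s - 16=-m^2 - 8*m - 10*s^2 + s*(-11*m - 44) - 16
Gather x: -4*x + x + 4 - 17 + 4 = -3*x - 9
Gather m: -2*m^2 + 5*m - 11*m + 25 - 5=-2*m^2 - 6*m + 20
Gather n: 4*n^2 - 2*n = 4*n^2 - 2*n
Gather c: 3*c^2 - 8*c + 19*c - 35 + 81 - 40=3*c^2 + 11*c + 6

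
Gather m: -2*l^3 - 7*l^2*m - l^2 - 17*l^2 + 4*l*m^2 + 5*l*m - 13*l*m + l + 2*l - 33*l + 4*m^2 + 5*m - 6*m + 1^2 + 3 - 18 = -2*l^3 - 18*l^2 - 30*l + m^2*(4*l + 4) + m*(-7*l^2 - 8*l - 1) - 14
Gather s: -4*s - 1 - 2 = -4*s - 3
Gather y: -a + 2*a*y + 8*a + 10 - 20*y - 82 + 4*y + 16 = 7*a + y*(2*a - 16) - 56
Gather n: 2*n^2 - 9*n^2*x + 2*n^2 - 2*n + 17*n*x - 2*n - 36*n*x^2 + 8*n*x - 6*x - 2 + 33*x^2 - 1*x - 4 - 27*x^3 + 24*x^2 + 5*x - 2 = n^2*(4 - 9*x) + n*(-36*x^2 + 25*x - 4) - 27*x^3 + 57*x^2 - 2*x - 8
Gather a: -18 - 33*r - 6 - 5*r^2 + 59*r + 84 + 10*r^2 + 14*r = 5*r^2 + 40*r + 60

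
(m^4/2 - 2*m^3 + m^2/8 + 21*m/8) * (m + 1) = m^5/2 - 3*m^4/2 - 15*m^3/8 + 11*m^2/4 + 21*m/8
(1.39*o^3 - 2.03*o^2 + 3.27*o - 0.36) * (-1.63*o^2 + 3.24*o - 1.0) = -2.2657*o^5 + 7.8125*o^4 - 13.2973*o^3 + 13.2116*o^2 - 4.4364*o + 0.36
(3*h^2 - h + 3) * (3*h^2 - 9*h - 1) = 9*h^4 - 30*h^3 + 15*h^2 - 26*h - 3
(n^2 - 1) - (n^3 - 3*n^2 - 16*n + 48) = -n^3 + 4*n^2 + 16*n - 49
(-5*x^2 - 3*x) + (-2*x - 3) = -5*x^2 - 5*x - 3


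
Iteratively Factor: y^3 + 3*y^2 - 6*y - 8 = (y - 2)*(y^2 + 5*y + 4) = (y - 2)*(y + 1)*(y + 4)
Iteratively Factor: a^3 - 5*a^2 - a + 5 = (a - 5)*(a^2 - 1) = (a - 5)*(a - 1)*(a + 1)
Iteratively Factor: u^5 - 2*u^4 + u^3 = (u)*(u^4 - 2*u^3 + u^2) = u*(u - 1)*(u^3 - u^2) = u^2*(u - 1)*(u^2 - u) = u^3*(u - 1)*(u - 1)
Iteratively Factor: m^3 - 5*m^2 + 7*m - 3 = (m - 3)*(m^2 - 2*m + 1) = (m - 3)*(m - 1)*(m - 1)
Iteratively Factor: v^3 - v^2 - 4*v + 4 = (v - 1)*(v^2 - 4) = (v - 1)*(v + 2)*(v - 2)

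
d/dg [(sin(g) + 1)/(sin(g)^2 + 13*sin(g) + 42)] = (-2*sin(g) + cos(g)^2 + 28)*cos(g)/(sin(g)^2 + 13*sin(g) + 42)^2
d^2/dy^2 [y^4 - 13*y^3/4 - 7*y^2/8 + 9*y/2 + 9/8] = 12*y^2 - 39*y/2 - 7/4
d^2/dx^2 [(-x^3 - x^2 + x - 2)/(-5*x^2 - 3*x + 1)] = 52*(-x^3 + 6*x^2 + 3*x + 1)/(125*x^6 + 225*x^5 + 60*x^4 - 63*x^3 - 12*x^2 + 9*x - 1)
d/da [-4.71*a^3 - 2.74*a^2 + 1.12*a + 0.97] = -14.13*a^2 - 5.48*a + 1.12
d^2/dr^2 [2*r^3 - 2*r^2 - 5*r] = 12*r - 4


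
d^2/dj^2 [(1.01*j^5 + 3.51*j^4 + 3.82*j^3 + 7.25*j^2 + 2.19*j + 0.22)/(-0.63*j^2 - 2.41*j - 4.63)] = (-2.405214*j^7 - 27.321966*j^6 - 155.398812*j^5 - 521.84499*j^4 - 1061.487348*j^3 - 1032.309222*j^2 - 455.009838*j - 263.233824)/(0.250047*j^6 + 2.869587*j^5 + 16.49025*j^4 + 56.175895*j^3 + 121.19025*j^2 + 154.988787*j + 99.252847)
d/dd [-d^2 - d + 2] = -2*d - 1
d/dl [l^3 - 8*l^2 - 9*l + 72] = 3*l^2 - 16*l - 9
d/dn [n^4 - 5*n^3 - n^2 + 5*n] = 4*n^3 - 15*n^2 - 2*n + 5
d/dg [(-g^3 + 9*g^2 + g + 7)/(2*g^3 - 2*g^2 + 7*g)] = (-16*g^4 - 18*g^3 + 23*g^2 + 28*g - 49)/(g^2*(4*g^4 - 8*g^3 + 32*g^2 - 28*g + 49))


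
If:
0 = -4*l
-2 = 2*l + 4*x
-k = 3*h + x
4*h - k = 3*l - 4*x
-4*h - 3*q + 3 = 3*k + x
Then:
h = 5/14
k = -4/7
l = 0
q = 53/42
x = -1/2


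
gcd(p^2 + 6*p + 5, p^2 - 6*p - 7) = p + 1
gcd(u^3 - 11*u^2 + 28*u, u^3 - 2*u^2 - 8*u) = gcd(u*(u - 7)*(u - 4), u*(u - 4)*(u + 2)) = u^2 - 4*u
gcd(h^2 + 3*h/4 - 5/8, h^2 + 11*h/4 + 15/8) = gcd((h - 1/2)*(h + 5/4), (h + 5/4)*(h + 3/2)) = h + 5/4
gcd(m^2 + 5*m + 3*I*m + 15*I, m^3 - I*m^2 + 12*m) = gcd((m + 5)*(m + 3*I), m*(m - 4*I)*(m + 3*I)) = m + 3*I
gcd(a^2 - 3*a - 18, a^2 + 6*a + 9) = a + 3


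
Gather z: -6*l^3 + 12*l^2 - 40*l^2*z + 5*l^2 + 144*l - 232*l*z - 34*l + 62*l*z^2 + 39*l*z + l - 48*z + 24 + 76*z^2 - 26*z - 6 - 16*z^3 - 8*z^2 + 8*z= -6*l^3 + 17*l^2 + 111*l - 16*z^3 + z^2*(62*l + 68) + z*(-40*l^2 - 193*l - 66) + 18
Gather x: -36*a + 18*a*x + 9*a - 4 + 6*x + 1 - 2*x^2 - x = -27*a - 2*x^2 + x*(18*a + 5) - 3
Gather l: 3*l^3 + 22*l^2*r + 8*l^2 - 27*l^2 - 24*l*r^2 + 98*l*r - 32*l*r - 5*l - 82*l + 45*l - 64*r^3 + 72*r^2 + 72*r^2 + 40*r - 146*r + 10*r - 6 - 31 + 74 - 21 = 3*l^3 + l^2*(22*r - 19) + l*(-24*r^2 + 66*r - 42) - 64*r^3 + 144*r^2 - 96*r + 16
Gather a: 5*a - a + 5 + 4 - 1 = 4*a + 8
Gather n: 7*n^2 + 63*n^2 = 70*n^2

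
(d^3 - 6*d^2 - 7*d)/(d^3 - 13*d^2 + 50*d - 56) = d*(d + 1)/(d^2 - 6*d + 8)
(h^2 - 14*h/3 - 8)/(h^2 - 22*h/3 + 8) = (3*h + 4)/(3*h - 4)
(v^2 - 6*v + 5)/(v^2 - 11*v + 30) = (v - 1)/(v - 6)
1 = 1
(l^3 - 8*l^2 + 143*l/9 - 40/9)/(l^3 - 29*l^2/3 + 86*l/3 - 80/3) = (l - 1/3)/(l - 2)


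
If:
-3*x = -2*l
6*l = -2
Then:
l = -1/3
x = -2/9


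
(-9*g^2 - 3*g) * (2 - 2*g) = 18*g^3 - 12*g^2 - 6*g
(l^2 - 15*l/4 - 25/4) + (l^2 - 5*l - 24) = 2*l^2 - 35*l/4 - 121/4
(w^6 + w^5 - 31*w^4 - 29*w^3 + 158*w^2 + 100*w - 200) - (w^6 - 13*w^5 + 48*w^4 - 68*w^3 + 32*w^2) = 14*w^5 - 79*w^4 + 39*w^3 + 126*w^2 + 100*w - 200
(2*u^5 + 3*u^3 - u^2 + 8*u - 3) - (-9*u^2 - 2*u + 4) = 2*u^5 + 3*u^3 + 8*u^2 + 10*u - 7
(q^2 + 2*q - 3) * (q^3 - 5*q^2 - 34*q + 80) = q^5 - 3*q^4 - 47*q^3 + 27*q^2 + 262*q - 240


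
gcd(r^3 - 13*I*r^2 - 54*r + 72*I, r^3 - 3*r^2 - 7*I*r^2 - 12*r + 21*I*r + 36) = r^2 - 7*I*r - 12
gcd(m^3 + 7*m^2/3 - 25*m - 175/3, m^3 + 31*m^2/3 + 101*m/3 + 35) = m^2 + 22*m/3 + 35/3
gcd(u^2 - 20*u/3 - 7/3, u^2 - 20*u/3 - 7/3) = u^2 - 20*u/3 - 7/3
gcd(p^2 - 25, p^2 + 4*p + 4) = 1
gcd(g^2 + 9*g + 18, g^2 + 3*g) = g + 3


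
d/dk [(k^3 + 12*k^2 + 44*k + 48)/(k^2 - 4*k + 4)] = (k^3 - 6*k^2 - 92*k - 184)/(k^3 - 6*k^2 + 12*k - 8)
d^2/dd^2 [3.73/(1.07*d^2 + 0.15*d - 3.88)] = (-8.540954*d^2 - 1.19733*d + 3.73*(2.14*d + 0.15)*(4.28*d + 0.3) + 30.970936)/(1.07*d^2 + 0.15*d - 3.88)^3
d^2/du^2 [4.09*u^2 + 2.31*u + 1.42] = 8.18000000000000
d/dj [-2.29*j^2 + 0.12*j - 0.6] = 0.12 - 4.58*j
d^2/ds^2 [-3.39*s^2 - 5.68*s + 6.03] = -6.78000000000000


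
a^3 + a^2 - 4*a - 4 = (a - 2)*(a + 1)*(a + 2)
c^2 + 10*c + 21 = (c + 3)*(c + 7)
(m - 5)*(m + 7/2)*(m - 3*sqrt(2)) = m^3 - 3*sqrt(2)*m^2 - 3*m^2/2 - 35*m/2 + 9*sqrt(2)*m/2 + 105*sqrt(2)/2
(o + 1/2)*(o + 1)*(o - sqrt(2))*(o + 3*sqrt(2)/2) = o^4 + sqrt(2)*o^3/2 + 3*o^3/2 - 5*o^2/2 + 3*sqrt(2)*o^2/4 - 9*o/2 + sqrt(2)*o/4 - 3/2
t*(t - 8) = t^2 - 8*t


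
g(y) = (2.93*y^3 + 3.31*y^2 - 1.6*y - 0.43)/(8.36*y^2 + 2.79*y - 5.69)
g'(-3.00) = 0.37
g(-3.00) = -0.73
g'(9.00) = 0.35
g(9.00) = 3.43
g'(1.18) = 0.12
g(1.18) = 0.77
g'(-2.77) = 0.38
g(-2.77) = -0.65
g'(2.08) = 0.33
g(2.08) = 1.02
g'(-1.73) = 0.55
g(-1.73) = -0.20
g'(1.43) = 0.26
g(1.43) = 0.82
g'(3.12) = 0.35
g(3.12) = 1.37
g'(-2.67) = 0.38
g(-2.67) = -0.61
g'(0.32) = -0.09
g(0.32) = 0.13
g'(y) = (-16.72*y - 2.79)*(2.93*y^3 + 3.31*y^2 - 1.6*y - 0.43)/(8.36*y^2 + 2.79*y - 5.69)^2 + (8.79*y^2 + 6.62*y - 1.6)/(8.36*y^2 + 2.79*y - 5.69) = (24.4948*y^4 + 16.3494*y^3 - 27.4042*y^2 - 30.4782*y + 10.3037)/(69.8896*y^4 + 46.6488*y^3 - 87.3527*y^2 - 31.7502*y + 32.3761)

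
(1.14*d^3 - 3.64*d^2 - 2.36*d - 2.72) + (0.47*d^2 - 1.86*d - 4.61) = 1.14*d^3 - 3.17*d^2 - 4.22*d - 7.33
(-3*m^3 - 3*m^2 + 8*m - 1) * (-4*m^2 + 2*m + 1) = 12*m^5 + 6*m^4 - 41*m^3 + 17*m^2 + 6*m - 1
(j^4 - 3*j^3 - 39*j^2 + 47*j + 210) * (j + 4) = j^5 + j^4 - 51*j^3 - 109*j^2 + 398*j + 840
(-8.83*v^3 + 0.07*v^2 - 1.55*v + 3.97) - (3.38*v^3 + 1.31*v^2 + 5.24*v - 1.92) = -12.21*v^3 - 1.24*v^2 - 6.79*v + 5.89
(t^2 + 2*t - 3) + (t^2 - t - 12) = 2*t^2 + t - 15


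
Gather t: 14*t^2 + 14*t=14*t^2 + 14*t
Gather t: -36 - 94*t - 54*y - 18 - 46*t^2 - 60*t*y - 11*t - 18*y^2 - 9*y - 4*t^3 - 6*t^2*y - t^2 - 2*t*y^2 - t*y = -4*t^3 + t^2*(-6*y - 47) + t*(-2*y^2 - 61*y - 105) - 18*y^2 - 63*y - 54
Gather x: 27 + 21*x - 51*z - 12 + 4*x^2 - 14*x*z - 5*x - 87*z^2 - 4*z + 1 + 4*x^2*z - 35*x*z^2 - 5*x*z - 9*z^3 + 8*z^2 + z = x^2*(4*z + 4) + x*(-35*z^2 - 19*z + 16) - 9*z^3 - 79*z^2 - 54*z + 16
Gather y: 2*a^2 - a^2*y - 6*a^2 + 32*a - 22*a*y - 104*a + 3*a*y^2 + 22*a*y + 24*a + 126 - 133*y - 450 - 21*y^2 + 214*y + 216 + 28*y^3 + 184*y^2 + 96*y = -4*a^2 - 48*a + 28*y^3 + y^2*(3*a + 163) + y*(177 - a^2) - 108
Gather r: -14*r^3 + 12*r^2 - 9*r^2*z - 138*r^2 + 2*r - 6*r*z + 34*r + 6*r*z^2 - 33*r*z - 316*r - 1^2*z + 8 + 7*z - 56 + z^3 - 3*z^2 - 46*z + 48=-14*r^3 + r^2*(-9*z - 126) + r*(6*z^2 - 39*z - 280) + z^3 - 3*z^2 - 40*z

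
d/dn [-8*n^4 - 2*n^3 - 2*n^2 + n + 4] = -32*n^3 - 6*n^2 - 4*n + 1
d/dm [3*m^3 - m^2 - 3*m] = 9*m^2 - 2*m - 3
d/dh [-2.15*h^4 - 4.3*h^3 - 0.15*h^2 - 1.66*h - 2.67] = -8.6*h^3 - 12.9*h^2 - 0.3*h - 1.66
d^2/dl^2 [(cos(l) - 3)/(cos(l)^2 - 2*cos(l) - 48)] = (9*sin(l)^4*cos(l) - 10*sin(l)^4 + 686*sin(l)^2 + 4991*cos(l)/2 + 78*cos(3*l) - cos(5*l)/2 - 172)/(sin(l)^2 + 2*cos(l) + 47)^3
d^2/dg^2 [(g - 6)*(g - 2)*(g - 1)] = 6*g - 18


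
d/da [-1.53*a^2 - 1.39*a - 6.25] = -3.06*a - 1.39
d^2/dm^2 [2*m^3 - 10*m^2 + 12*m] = 12*m - 20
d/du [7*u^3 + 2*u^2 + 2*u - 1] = 21*u^2 + 4*u + 2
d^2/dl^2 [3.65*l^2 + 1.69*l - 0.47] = 7.30000000000000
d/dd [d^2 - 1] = 2*d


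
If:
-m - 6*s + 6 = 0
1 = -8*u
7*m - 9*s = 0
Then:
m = 18/17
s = 14/17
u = -1/8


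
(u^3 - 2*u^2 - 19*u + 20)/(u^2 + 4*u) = u - 6 + 5/u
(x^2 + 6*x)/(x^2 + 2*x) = (x + 6)/(x + 2)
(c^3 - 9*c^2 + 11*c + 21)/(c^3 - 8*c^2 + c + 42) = (c + 1)/(c + 2)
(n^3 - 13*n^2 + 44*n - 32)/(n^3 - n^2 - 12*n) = (n^2 - 9*n + 8)/(n*(n + 3))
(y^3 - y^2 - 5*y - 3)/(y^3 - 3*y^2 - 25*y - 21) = (y^2 - 2*y - 3)/(y^2 - 4*y - 21)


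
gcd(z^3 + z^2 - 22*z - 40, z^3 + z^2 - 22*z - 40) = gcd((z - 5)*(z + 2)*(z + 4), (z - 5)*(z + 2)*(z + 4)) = z^3 + z^2 - 22*z - 40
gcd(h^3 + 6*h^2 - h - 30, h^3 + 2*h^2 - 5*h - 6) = h^2 + h - 6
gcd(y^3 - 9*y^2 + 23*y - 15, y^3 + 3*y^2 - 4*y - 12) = 1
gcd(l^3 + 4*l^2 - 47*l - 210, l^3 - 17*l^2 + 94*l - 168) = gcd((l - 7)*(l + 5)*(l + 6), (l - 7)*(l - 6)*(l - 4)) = l - 7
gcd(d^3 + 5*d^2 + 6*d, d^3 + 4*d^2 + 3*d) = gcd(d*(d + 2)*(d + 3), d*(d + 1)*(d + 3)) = d^2 + 3*d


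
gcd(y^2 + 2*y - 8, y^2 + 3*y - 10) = y - 2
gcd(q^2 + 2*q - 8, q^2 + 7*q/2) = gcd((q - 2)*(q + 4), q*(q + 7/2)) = 1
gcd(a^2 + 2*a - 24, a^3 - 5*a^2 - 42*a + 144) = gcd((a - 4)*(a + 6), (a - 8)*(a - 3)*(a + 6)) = a + 6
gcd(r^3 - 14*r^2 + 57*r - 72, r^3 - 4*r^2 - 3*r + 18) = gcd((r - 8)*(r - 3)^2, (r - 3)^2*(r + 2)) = r^2 - 6*r + 9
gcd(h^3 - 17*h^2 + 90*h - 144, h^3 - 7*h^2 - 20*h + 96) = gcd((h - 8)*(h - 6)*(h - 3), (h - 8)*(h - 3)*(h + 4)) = h^2 - 11*h + 24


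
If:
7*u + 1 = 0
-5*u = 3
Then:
No Solution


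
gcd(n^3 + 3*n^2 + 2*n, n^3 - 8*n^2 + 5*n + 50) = n + 2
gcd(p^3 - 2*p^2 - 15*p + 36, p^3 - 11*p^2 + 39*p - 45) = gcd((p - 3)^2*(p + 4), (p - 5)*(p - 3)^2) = p^2 - 6*p + 9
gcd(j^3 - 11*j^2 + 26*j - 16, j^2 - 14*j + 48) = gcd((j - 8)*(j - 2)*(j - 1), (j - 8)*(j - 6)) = j - 8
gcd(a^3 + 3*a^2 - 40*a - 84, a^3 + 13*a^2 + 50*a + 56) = a^2 + 9*a + 14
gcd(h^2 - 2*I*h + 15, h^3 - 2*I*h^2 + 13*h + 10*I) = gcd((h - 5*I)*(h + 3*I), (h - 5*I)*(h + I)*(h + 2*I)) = h - 5*I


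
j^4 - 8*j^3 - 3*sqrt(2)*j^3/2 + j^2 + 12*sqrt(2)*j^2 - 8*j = j*(j - 8)*(j - sqrt(2))*(j - sqrt(2)/2)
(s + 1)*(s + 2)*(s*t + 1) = s^3*t + 3*s^2*t + s^2 + 2*s*t + 3*s + 2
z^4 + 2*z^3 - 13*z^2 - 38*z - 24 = (z - 4)*(z + 1)*(z + 2)*(z + 3)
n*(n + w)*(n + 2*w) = n^3 + 3*n^2*w + 2*n*w^2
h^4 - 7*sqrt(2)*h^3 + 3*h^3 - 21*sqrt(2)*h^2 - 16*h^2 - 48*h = h*(h + 3)*(h - 8*sqrt(2))*(h + sqrt(2))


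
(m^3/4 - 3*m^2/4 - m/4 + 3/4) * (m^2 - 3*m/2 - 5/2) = m^5/4 - 9*m^4/8 + m^3/4 + 3*m^2 - m/2 - 15/8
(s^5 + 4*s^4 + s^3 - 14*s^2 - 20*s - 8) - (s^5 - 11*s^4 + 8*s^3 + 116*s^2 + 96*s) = 15*s^4 - 7*s^3 - 130*s^2 - 116*s - 8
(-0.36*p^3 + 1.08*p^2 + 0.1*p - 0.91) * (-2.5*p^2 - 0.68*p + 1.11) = 0.9*p^5 - 2.4552*p^4 - 1.384*p^3 + 3.4058*p^2 + 0.7298*p - 1.0101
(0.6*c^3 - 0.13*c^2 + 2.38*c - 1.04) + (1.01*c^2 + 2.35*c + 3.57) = 0.6*c^3 + 0.88*c^2 + 4.73*c + 2.53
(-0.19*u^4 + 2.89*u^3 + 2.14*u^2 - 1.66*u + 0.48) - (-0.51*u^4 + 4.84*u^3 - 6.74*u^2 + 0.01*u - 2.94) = 0.32*u^4 - 1.95*u^3 + 8.88*u^2 - 1.67*u + 3.42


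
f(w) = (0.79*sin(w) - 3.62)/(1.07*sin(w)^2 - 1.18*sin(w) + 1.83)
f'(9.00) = -0.09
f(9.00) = -2.16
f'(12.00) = -0.79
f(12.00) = -1.46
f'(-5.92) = -0.07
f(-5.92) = -2.16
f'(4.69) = 0.02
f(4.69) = -1.08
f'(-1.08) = -0.35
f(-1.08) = -1.17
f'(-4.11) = -0.67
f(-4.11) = -1.87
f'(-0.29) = -0.96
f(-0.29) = -1.71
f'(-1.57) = -0.00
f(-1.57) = -1.08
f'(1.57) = 0.00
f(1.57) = -1.65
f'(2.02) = -0.56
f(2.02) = -1.78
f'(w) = (-2.14*sin(w)*cos(w) + 1.18*cos(w))*(0.79*sin(w) - 3.62)/(1.07*sin(w)^2 - 1.18*sin(w) + 1.83)^2 + 0.79*cos(w)/(1.07*sin(w)^2 - 1.18*sin(w) + 1.83) = (-0.8453*sin(w)^2 + 7.7468*sin(w) - 2.8259)*cos(w)/(1.1449*sin(w)^4 - 2.5252*sin(w)^3 + 5.3086*sin(w)^2 - 4.3188*sin(w) + 3.3489)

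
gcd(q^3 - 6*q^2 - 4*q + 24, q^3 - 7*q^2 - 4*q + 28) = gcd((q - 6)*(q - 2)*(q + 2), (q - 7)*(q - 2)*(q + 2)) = q^2 - 4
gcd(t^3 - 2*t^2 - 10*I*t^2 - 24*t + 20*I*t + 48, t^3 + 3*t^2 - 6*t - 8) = t - 2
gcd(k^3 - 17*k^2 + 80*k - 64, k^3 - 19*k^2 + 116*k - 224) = k - 8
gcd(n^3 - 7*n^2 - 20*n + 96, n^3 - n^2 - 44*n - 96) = n^2 - 4*n - 32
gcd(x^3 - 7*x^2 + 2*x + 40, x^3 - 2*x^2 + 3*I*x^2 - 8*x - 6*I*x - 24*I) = x^2 - 2*x - 8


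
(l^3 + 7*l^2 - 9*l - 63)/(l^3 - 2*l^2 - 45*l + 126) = (l + 3)/(l - 6)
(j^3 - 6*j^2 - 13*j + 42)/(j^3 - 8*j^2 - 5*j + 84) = (j - 2)/(j - 4)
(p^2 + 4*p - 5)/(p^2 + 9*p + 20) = (p - 1)/(p + 4)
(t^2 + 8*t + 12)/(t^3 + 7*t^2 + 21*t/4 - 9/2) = 4*(t + 2)/(4*t^2 + 4*t - 3)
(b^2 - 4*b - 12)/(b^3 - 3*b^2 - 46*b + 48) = (b^2 - 4*b - 12)/(b^3 - 3*b^2 - 46*b + 48)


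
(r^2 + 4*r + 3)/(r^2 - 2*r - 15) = (r + 1)/(r - 5)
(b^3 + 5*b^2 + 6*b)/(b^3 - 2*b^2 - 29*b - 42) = b/(b - 7)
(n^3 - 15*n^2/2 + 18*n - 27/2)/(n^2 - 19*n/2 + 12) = (n^2 - 6*n + 9)/(n - 8)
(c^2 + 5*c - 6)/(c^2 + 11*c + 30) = (c - 1)/(c + 5)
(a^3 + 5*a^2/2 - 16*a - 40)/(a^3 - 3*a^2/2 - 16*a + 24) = (2*a + 5)/(2*a - 3)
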